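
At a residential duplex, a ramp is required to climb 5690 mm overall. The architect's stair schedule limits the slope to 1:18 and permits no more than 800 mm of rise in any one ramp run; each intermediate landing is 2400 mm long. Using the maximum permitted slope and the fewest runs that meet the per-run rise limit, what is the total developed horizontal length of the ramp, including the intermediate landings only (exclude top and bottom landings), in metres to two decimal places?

5690 / 800 = 7.112 → round up to 8 ramp runs. That means 7 intermediate landings.
Ramp run (horizontal) at 1:18: 5690 × 18 = 102420 mm.
Intermediate landings: 7 × 2400 = 16800 mm.
Developed length = 102420 + 16800 = 119220 mm.
= 119.22 m.

119.22 m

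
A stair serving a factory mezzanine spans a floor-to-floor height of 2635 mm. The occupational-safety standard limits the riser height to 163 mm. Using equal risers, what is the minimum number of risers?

⌈2635/163⌉ = 17 risers.

17 risers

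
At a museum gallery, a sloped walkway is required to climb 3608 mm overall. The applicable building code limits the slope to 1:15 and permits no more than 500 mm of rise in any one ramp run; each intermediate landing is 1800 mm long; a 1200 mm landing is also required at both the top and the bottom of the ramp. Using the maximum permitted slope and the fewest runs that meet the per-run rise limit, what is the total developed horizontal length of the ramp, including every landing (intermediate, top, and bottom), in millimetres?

3608 / 500 = 7.22, so 8 ramp runs are needed. That means 7 intermediate landings.
Ramp run (horizontal) at 1:15: 3608 × 15 = 54120 mm.
Intermediate landings: 7 × 1800 = 12600 mm.
Top and bottom landings: 2 × 1200 = 2400 mm.
Total = 54120 + 12600 + 2400 = 69120 mm.

69120 mm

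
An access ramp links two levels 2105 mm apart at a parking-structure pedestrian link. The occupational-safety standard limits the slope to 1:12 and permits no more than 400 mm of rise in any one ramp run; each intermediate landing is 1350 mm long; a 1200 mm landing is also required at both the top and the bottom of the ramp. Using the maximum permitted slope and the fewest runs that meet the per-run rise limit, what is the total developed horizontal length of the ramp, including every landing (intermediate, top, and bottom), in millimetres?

2105 / 400 = 5.263 → round up to 6 ramp runs. That means 5 intermediate landings.
Ramp run (horizontal) at 1:12: 2105 × 12 = 25260 mm.
Intermediate landings: 5 × 1350 = 6750 mm.
Top and bottom landings: 2 × 1200 = 2400 mm.
Total = 25260 + 6750 + 2400 = 34410 mm.

34410 mm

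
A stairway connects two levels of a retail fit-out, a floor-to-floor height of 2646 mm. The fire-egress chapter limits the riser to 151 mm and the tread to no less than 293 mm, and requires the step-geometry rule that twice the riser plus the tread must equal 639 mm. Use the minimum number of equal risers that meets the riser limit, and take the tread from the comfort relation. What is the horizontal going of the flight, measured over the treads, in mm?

At most 151 each: 2646/151 = 17.52, giving 18 risers.
Each riser is 2646/18 = 147 mm (≤ 151 mm).
Tread T = 639 − 2 × 147 = 345 mm (≥ 293 mm).
Going = (18 − 1) × 345 = 5865 mm.

5865 mm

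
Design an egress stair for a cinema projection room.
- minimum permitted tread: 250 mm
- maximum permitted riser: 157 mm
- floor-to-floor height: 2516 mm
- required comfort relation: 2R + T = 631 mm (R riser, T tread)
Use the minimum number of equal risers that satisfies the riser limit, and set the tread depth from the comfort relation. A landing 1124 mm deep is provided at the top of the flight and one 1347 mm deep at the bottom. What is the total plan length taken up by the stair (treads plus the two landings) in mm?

2516 / 157 = 16.025 → round up to 17 risers.
R = 2516 ÷ 17 = 148 mm.
From 2R + T = 631: T = 631 − 296 = 335 mm.
Going = (17 − 1) × 335 = 5360 mm.
Enclosure = 5360 + 1124 + 1347 = 7831 mm.

7831 mm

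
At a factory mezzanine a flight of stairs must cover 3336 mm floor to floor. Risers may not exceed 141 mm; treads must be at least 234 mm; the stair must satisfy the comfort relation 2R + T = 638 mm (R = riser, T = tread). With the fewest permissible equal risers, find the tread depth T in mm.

3336 / 141 = 23.660 → round up to 24 risers.
Each riser is 3336/24 = 139 mm (≤ 141 mm).
T = 638 − 2·139 = 360 mm, which satisfies the 234 mm minimum.

360 mm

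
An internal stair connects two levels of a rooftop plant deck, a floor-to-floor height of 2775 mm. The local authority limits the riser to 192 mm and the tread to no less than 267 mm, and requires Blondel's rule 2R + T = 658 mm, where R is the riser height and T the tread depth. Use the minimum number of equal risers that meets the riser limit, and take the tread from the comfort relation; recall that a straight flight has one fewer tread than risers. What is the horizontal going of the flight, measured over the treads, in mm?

4032 mm

At most 192 each: 2775/192 = 14.45, giving 15 risers.
Riser R = 2775 / 15 = 185 mm, within the 192 mm limit.
From 2R + T = 658: T = 658 − 370 = 288 mm.
15 risers give 14 treads; going = 14 × 288 = 4032 mm.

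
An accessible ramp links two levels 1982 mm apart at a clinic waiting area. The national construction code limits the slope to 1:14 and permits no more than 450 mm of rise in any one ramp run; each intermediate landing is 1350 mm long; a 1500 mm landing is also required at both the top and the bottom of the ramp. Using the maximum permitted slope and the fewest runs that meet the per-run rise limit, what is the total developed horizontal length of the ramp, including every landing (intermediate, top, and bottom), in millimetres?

At most 450 each: 1982/450 = 4.40, giving 5 ramp runs. That means 4 intermediate landings.
Ramp run (horizontal) at 1:14: 1982 × 14 = 27748 mm.
Intermediate landings: 4 × 1350 = 5400 mm.
Top and bottom landings: 2 × 1500 = 3000 mm.
Total = 27748 + 5400 + 3000 = 36148 mm.

36148 mm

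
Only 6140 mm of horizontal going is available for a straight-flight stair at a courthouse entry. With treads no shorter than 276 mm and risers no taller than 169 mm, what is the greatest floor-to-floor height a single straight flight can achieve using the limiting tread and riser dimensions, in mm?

3887 mm

6140 / 276 = 22.25, so 22 treads fit.
Risers = treads + 1 = 23.
Maximum height = 23 × 169 = 3887 mm.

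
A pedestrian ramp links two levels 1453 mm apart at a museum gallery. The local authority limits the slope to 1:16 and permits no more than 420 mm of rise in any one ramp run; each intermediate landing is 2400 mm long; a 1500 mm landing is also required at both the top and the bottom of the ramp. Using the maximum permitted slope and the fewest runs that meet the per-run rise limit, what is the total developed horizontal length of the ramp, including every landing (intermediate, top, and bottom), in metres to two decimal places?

33.45 m

1453 / 420 = 3.46, so 4 ramp runs are needed. That means 3 intermediate landings.
Ramp run (horizontal) at 1:16: 1453 × 16 = 23248 mm.
Intermediate landings: 3 × 2400 = 7200 mm.
Top and bottom landings: 2 × 1500 = 3000 mm.
Total = 23248 + 7200 + 3000 = 33448 mm.
= 33.45 m.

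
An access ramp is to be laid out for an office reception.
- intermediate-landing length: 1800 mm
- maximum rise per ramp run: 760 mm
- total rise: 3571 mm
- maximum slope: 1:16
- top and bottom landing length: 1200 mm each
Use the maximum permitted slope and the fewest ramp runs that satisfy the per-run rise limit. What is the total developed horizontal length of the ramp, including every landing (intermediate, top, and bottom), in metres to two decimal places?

At most 760 each: 3571/760 = 4.70, giving 5 ramp runs. That means 4 intermediate landings.
Ramp run (horizontal) at 1:16: 3571 × 16 = 57136 mm.
4 intermediate landings contribute 4 × 1800 = 7200 mm.
Top and bottom landings: 2 × 1200 = 2400 mm.
Total = 57136 + 7200 + 2400 = 66736 mm.
= 66.74 m.

66.74 m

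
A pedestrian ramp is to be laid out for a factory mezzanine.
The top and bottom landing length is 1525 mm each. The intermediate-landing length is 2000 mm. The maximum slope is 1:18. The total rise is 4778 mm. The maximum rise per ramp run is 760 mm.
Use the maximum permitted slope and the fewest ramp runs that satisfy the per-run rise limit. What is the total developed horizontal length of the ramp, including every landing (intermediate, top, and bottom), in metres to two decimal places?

101.05 m

4778 / 760 = 6.29, so 7 ramp runs are needed. That means 6 intermediate landings.
Ramp run (horizontal) at 1:18: 4778 × 18 = 86004 mm.
6 intermediate landings contribute 6 × 2000 = 12000 mm.
Top and bottom landings: 2 × 1525 = 3050 mm.
Total = 86004 + 12000 + 3050 = 101054 mm.
= 101.05 m.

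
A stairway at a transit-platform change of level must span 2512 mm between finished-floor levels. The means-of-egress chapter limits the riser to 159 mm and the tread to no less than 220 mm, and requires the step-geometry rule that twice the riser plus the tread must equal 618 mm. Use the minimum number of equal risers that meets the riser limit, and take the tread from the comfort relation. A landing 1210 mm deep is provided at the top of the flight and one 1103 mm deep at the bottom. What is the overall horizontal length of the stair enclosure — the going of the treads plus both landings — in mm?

6873 mm

2512 / 159 = 15.80, so 16 risers are needed.
Riser R = 2512 / 16 = 157 mm, within the 159 mm limit.
From 2R + T = 618: T = 618 − 314 = 304 mm.
16 risers give 15 treads; going = 15 × 304 = 4560 mm.
Enclosure = 4560 + 1210 + 1103 = 6873 mm.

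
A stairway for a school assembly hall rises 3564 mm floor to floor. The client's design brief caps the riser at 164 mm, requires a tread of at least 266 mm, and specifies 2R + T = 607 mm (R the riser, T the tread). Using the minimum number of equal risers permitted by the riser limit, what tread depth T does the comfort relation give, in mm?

283 mm

⌈3564/164⌉ = 22 risers.
Each riser is 3564/22 = 162 mm (≤ 164 mm).
T = 607 − 2·162 = 283 mm, which satisfies the 266 mm minimum.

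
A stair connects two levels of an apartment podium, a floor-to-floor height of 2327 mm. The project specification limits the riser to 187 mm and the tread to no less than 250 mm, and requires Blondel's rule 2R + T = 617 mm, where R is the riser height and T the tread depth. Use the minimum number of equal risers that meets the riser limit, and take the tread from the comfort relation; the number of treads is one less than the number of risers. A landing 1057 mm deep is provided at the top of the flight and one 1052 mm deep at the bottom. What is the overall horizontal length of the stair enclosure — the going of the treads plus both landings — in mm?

5217 mm

2327 / 187 = 12.44, so 13 risers are needed.
Riser R = 2327 / 13 = 179 mm, within the 187 mm limit.
From 2R + T = 617: T = 617 − 358 = 259 mm.
Going = (13 − 1) × 259 = 3108 mm.
Add landings: 3108 + 1057 + 1052 = 5217 mm.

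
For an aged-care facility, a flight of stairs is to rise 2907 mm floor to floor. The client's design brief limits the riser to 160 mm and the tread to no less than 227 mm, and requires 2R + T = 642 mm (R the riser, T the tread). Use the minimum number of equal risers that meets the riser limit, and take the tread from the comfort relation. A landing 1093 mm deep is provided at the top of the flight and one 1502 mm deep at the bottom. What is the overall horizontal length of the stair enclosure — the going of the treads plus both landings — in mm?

At most 160 each: 2907/160 = 18.17, giving 19 risers.
Riser R = 2907 / 19 = 153 mm, within the 160 mm limit.
From 2R + T = 642: T = 642 − 306 = 336 mm.
19 risers give 18 treads; going = 18 × 336 = 6048 mm.
Enclosure = 6048 + 1093 + 1502 = 8643 mm.

8643 mm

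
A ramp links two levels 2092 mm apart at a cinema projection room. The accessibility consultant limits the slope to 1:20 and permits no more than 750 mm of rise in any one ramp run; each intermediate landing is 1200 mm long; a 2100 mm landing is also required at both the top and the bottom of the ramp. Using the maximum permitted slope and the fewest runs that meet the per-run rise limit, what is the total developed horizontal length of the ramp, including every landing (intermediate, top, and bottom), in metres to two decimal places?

48.44 m

At most 750 each: 2092/750 = 2.79, giving 3 ramp runs. That means 2 intermediate landings.
Ramp run (horizontal) at 1:20: 2092 × 20 = 41840 mm.
2 intermediate landings contribute 2 × 1200 = 2400 mm.
Top and bottom landings: 2 × 2100 = 4200 mm.
Total = 41840 + 2400 + 4200 = 48440 mm.
= 48.44 m.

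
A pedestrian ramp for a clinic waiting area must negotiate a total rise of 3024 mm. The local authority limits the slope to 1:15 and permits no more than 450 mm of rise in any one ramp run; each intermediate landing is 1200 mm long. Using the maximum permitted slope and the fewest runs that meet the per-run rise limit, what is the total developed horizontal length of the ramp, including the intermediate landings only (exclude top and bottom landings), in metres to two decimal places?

52.56 m

3024 / 450 = 6.72, so 7 ramp runs are needed. That means 6 intermediate landings.
Ramp run (horizontal) at 1:15: 3024 × 15 = 45360 mm.
6 intermediate landings contribute 6 × 1200 = 7200 mm.
Developed length = 45360 + 7200 = 52560 mm.
= 52.56 m.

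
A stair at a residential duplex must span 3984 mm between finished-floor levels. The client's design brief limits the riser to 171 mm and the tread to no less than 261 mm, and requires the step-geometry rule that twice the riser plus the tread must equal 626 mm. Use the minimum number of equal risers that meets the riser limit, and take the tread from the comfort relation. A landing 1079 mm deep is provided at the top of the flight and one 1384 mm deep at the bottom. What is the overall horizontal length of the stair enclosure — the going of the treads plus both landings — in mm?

⌈3984/171⌉ = 24 risers.
Riser R = 3984 / 24 = 166 mm, within the 171 mm limit.
T = 626 − 2·166 = 294 mm, which satisfies the 261 mm minimum.
Treads = 24 − 1 = 23; going = 23 × 294 = 6762 mm.
Add landings: 6762 + 1079 + 1384 = 9225 mm.

9225 mm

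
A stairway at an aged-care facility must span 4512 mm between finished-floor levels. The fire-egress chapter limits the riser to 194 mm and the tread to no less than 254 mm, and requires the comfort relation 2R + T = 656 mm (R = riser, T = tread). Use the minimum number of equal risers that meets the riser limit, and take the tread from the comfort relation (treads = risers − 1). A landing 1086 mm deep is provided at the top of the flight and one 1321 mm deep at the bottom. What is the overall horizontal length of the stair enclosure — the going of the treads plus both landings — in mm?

4512 / 194 = 23.26, so 24 risers are needed.
Each riser is 4512/24 = 188 mm (≤ 194 mm).
Tread T = 656 − 2 × 188 = 280 mm (≥ 254 mm).
Treads = 24 − 1 = 23; going = 23 × 280 = 6440 mm.
Add landings: 6440 + 1086 + 1321 = 8847 mm.

8847 mm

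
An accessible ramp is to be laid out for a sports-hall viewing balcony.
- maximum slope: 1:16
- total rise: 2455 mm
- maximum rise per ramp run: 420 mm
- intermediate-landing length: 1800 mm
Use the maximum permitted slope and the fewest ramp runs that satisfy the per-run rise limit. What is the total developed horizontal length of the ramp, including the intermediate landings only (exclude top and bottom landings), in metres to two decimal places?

48.28 m

2455 / 420 = 5.845 → round up to 6 ramp runs. That means 5 intermediate landings.
Horizontal run for 2455 mm of rise at 1:16 is 2455 × 16 = 39280 mm.
5 intermediate landings contribute 5 × 1800 = 9000 mm.
Total developed length = 39280 + 9000 = 48280 mm.
= 48.28 m.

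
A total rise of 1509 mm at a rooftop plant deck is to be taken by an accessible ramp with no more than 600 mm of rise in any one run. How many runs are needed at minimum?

3 runs

1509 / 600 = 2.52, so 3 ramp runs are needed.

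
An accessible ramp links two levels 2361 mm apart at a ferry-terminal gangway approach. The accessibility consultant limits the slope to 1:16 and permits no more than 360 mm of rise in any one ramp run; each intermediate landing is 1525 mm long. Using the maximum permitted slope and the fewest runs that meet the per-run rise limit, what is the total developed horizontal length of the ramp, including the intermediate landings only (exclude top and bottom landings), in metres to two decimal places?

At most 360 each: 2361/360 = 6.56, giving 7 ramp runs. That means 6 intermediate landings.
Horizontal run for 2361 mm of rise at 1:16 is 2361 × 16 = 37776 mm.
6 intermediate landings contribute 6 × 1525 = 9150 mm.
Total developed length = 37776 + 9150 = 46926 mm.
= 46.93 m.

46.93 m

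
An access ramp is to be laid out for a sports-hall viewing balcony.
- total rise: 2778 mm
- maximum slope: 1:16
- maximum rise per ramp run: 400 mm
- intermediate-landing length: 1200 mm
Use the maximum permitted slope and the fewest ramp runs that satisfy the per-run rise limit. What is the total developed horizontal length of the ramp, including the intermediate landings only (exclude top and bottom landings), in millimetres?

2778 / 400 = 6.95, so 7 ramp runs are needed. That means 6 intermediate landings.
Horizontal run for 2778 mm of rise at 1:16 is 2778 × 16 = 44448 mm.
Intermediate landings: 6 × 1200 = 7200 mm.
Developed length = 44448 + 7200 = 51648 mm.

51648 mm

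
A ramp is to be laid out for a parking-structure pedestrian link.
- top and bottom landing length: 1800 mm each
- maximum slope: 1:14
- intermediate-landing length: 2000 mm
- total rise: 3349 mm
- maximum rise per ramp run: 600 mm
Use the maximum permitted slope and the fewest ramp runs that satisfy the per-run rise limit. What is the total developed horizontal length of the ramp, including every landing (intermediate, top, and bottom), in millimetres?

60486 mm

⌈3349/600⌉ = 6 ramp runs. That means 5 intermediate landings.
Horizontal run for 3349 mm of rise at 1:14 is 3349 × 14 = 46886 mm.
Intermediate landings: 5 × 2000 = 10000 mm.
Top and bottom landings: 2 × 1800 = 3600 mm.
Total = 46886 + 10000 + 3600 = 60486 mm.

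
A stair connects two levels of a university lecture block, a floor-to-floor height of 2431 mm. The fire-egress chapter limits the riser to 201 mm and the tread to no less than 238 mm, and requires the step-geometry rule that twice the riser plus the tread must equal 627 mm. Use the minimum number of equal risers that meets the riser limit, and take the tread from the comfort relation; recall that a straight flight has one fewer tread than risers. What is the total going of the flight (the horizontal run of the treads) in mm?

2431 / 201 = 12.095 → round up to 13 risers.
R = 2431 ÷ 13 = 187 mm.
T = 627 − 2·187 = 253 mm, which satisfies the 238 mm minimum.
13 risers give 12 treads; going = 12 × 253 = 3036 mm.

3036 mm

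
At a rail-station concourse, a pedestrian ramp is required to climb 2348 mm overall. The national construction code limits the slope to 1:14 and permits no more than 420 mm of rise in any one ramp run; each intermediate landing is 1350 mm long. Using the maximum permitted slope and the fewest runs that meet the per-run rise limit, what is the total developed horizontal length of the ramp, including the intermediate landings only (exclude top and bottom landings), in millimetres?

39622 mm

2348 / 420 = 5.59, so 6 ramp runs are needed. That means 5 intermediate landings.
Horizontal run for 2348 mm of rise at 1:14 is 2348 × 14 = 32872 mm.
Intermediate landings: 5 × 1350 = 6750 mm.
Total developed length = 32872 + 6750 = 39622 mm.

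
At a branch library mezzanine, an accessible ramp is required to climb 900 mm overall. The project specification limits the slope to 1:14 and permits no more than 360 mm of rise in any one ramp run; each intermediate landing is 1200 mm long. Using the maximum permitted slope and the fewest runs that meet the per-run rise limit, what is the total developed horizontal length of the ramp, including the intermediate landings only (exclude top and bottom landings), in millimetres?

15000 mm

900 / 360 = 2.50, so 3 ramp runs are needed. That means 2 intermediate landings.
Ramp run (horizontal) at 1:14: 900 × 14 = 12600 mm.
2 intermediate landings contribute 2 × 1200 = 2400 mm.
Developed length = 12600 + 2400 = 15000 mm.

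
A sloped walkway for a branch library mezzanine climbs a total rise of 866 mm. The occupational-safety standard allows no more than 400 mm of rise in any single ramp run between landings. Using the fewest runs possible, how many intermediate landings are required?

866 / 400 = 2.17, so 3 ramp runs are needed.
3 runs are separated by 2 intermediate landings.

2 intermediate landings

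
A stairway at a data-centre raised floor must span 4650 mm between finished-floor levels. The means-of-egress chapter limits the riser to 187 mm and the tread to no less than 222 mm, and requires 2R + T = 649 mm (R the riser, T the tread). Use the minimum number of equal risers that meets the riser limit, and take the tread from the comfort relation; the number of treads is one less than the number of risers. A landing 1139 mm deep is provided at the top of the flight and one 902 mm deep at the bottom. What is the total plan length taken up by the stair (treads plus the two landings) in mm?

8689 mm

⌈4650/187⌉ = 25 risers.
R = 4650 ÷ 25 = 186 mm.
Tread T = 649 − 2 × 186 = 277 mm (≥ 222 mm).
Going = (25 − 1) × 277 = 6648 mm.
Enclosure = 6648 + 1139 + 902 = 8689 mm.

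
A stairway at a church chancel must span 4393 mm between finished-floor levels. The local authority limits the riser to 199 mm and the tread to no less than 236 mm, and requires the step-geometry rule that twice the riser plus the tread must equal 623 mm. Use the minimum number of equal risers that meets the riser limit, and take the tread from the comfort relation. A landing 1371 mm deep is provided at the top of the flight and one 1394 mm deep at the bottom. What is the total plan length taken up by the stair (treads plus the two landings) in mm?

⌈4393/199⌉ = 23 risers.
Each riser is 4393/23 = 191 mm (≤ 199 mm).
From 2R + T = 623: T = 623 − 382 = 241 mm.
Treads = 23 − 1 = 22; going = 22 × 241 = 5302 mm.
Enclosure = 5302 + 1371 + 1394 = 8067 mm.

8067 mm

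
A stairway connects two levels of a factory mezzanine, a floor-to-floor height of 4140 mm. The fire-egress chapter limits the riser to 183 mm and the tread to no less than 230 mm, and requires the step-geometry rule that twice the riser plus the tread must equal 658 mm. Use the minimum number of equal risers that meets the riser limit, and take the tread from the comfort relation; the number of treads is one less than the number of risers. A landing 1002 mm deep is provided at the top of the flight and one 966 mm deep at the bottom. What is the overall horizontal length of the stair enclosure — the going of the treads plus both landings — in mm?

8524 mm

4140 / 183 = 22.623 → round up to 23 risers.
R = 4140 ÷ 23 = 180 mm.
Tread T = 658 − 2 × 180 = 298 mm (≥ 230 mm).
23 risers give 22 treads; going = 22 × 298 = 6556 mm.
Enclosure = 6556 + 1002 + 966 = 8524 mm.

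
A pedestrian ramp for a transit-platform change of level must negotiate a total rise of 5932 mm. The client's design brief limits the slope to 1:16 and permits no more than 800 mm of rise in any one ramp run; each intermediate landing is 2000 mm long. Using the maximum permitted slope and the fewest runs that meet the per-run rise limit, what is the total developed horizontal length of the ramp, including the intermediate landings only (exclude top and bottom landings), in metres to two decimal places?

108.91 m

5932 / 800 = 7.42, so 8 ramp runs are needed. That means 7 intermediate landings.
Ramp run (horizontal) at 1:16: 5932 × 16 = 94912 mm.
7 intermediate landings contribute 7 × 2000 = 14000 mm.
Developed length = 94912 + 14000 = 108912 mm.
= 108.91 m.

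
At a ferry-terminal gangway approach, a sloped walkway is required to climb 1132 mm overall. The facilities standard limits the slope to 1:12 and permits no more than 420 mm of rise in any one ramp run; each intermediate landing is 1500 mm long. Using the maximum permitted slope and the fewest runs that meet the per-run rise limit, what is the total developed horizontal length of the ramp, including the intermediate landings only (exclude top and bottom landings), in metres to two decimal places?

16.58 m

1132 / 420 = 2.695 → round up to 3 ramp runs. That means 2 intermediate landings.
Ramp run (horizontal) at 1:12: 1132 × 12 = 13584 mm.
2 intermediate landings contribute 2 × 1500 = 3000 mm.
Total developed length = 13584 + 3000 = 16584 mm.
= 16.58 m.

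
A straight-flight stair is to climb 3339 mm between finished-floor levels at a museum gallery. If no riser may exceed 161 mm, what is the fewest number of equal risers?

21 risers

⌈3339/161⌉ = 21 risers.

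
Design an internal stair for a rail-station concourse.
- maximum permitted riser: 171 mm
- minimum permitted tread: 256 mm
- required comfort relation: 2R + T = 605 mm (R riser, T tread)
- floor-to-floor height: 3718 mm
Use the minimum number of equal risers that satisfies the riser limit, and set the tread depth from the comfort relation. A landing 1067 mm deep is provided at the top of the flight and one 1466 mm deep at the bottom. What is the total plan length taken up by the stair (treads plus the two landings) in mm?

⌈3718/171⌉ = 22 risers.
Riser R = 3718 / 22 = 169 mm, within the 171 mm limit.
T = 605 − 2·169 = 267 mm, which satisfies the 256 mm minimum.
Going = (22 − 1) × 267 = 5607 mm.
Enclosure = 5607 + 1067 + 1466 = 8140 mm.

8140 mm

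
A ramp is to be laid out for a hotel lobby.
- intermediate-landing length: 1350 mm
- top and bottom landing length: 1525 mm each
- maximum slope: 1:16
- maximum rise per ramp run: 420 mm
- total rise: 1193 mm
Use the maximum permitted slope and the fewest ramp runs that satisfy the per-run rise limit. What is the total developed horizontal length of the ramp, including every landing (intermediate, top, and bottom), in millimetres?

24838 mm

⌈1193/420⌉ = 3 ramp runs. That means 2 intermediate landings.
Ramp run (horizontal) at 1:16: 1193 × 16 = 19088 mm.
Intermediate landings: 2 × 1350 = 2700 mm.
Top and bottom landings: 2 × 1525 = 3050 mm.
Total = 19088 + 2700 + 3050 = 24838 mm.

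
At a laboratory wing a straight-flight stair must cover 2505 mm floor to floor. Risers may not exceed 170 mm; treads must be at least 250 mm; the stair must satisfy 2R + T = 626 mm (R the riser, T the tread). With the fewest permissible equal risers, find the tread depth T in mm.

⌈2505/170⌉ = 15 risers.
Each riser is 2505/15 = 167 mm (≤ 170 mm).
Tread T = 626 − 2 × 167 = 292 mm (≥ 250 mm).

292 mm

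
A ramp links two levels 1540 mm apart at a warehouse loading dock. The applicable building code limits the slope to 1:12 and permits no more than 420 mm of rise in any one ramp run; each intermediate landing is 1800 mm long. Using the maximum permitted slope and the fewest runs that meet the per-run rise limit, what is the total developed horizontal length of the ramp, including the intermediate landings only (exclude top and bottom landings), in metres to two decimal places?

23.88 m

⌈1540/420⌉ = 4 ramp runs. That means 3 intermediate landings.
Ramp run (horizontal) at 1:12: 1540 × 12 = 18480 mm.
3 intermediate landings contribute 3 × 1800 = 5400 mm.
Developed length = 18480 + 5400 = 23880 mm.
= 23.88 m.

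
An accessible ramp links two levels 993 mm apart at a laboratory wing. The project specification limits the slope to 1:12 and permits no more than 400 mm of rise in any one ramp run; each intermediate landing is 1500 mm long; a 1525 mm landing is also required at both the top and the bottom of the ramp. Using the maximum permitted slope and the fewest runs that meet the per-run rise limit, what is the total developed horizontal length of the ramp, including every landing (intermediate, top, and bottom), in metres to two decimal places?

993 / 400 = 2.48, so 3 ramp runs are needed. That means 2 intermediate landings.
Ramp run (horizontal) at 1:12: 993 × 12 = 11916 mm.
2 intermediate landings contribute 2 × 1500 = 3000 mm.
Top and bottom landings: 2 × 1525 = 3050 mm.
Total = 11916 + 3000 + 3050 = 17966 mm.
= 17.97 m.

17.97 m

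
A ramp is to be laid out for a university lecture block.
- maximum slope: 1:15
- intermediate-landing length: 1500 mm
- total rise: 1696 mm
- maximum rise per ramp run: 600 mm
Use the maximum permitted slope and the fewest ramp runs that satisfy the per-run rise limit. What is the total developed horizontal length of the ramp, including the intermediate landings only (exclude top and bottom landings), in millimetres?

28440 mm

1696 / 600 = 2.827 → round up to 3 ramp runs. That means 2 intermediate landings.
Horizontal run for 1696 mm of rise at 1:15 is 1696 × 15 = 25440 mm.
2 intermediate landings contribute 2 × 1500 = 3000 mm.
Developed length = 25440 + 3000 = 28440 mm.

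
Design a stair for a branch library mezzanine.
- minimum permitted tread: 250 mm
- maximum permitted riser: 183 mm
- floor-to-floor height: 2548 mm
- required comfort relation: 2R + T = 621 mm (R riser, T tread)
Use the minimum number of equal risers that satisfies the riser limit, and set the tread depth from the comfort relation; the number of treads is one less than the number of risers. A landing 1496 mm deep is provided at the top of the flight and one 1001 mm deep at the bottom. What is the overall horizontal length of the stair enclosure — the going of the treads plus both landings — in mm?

2548 / 183 = 13.923 → round up to 14 risers.
Each riser is 2548/14 = 182 mm (≤ 183 mm).
Tread T = 621 − 2 × 182 = 257 mm (≥ 250 mm).
Going = (14 − 1) × 257 = 3341 mm.
Enclosure = 3341 + 1496 + 1001 = 5838 mm.

5838 mm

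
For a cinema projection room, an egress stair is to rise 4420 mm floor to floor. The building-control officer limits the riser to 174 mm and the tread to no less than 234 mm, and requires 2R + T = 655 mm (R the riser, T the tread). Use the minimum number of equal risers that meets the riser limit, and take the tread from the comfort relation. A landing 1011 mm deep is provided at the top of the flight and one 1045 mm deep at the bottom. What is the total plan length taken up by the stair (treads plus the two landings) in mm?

9931 mm

4420 / 174 = 25.402 → round up to 26 risers.
Each riser is 4420/26 = 170 mm (≤ 174 mm).
T = 655 − 2·170 = 315 mm, which satisfies the 234 mm minimum.
26 risers give 25 treads; going = 25 × 315 = 7875 mm.
Add landings: 7875 + 1011 + 1045 = 9931 mm.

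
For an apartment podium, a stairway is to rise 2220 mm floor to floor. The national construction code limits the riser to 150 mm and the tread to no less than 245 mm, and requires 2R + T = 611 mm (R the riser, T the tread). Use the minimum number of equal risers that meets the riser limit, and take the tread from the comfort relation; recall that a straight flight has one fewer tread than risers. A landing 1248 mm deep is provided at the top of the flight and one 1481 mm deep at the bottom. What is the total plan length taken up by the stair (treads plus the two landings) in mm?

7139 mm

2220 / 150 = 14.800 → round up to 15 risers.
Each riser is 2220/15 = 148 mm (≤ 150 mm).
T = 611 − 2·148 = 315 mm, which satisfies the 245 mm minimum.
15 risers give 14 treads; going = 14 × 315 = 4410 mm.
Add landings: 4410 + 1248 + 1481 = 7139 mm.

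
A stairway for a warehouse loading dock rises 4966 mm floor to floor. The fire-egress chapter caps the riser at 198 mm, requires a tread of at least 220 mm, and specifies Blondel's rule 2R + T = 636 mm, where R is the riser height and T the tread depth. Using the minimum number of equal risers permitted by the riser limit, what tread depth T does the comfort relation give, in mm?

4966 / 198 = 25.081 → round up to 26 risers.
Riser R = 4966 / 26 = 191 mm, within the 198 mm limit.
Tread T = 636 − 2 × 191 = 254 mm (≥ 220 mm).

254 mm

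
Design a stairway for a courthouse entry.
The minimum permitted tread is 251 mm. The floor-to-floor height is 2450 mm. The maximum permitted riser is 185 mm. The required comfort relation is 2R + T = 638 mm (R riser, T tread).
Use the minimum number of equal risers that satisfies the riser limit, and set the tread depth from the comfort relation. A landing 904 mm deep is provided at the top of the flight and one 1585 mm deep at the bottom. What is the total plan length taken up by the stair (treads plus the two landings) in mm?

6233 mm

At most 185 each: 2450/185 = 13.24, giving 14 risers.
R = 2450 ÷ 14 = 175 mm.
T = 638 − 2·175 = 288 mm, which satisfies the 251 mm minimum.
Treads = 14 − 1 = 13; going = 13 × 288 = 3744 mm.
Enclosure = 3744 + 904 + 1585 = 6233 mm.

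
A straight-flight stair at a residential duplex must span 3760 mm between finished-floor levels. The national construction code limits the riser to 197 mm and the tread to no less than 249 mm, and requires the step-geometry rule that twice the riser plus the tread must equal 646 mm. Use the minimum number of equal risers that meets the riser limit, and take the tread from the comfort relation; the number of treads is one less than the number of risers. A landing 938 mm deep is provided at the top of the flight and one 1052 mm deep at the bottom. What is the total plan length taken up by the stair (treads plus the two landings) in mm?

7120 mm

⌈3760/197⌉ = 20 risers.
Riser R = 3760 / 20 = 188 mm, within the 197 mm limit.
T = 646 − 2·188 = 270 mm, which satisfies the 249 mm minimum.
20 risers give 19 treads; going = 19 × 270 = 5130 mm.
Add landings: 5130 + 938 + 1052 = 7120 mm.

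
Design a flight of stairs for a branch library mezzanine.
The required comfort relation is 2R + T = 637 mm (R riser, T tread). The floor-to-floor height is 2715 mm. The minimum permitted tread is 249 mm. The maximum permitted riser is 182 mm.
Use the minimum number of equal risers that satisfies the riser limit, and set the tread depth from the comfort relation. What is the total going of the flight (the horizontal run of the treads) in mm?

2715 / 182 = 14.918 → round up to 15 risers.
Each riser is 2715/15 = 181 mm (≤ 182 mm).
From 2R + T = 637: T = 637 − 362 = 275 mm.
Treads = 15 − 1 = 14; going = 14 × 275 = 3850 mm.

3850 mm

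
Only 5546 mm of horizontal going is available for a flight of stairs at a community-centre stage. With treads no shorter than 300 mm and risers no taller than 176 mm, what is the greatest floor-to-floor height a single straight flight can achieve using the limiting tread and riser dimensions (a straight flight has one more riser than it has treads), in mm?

5546 / 300 = 18.49, so 18 treads fit.
Risers = treads + 1 = 19.
Maximum height = 19 × 176 = 3344 mm.

3344 mm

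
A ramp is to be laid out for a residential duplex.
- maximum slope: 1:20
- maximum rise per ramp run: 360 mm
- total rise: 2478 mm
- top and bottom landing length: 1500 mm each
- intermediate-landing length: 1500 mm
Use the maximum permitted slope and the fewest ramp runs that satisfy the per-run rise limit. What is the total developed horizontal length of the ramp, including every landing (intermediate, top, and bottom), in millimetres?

At most 360 each: 2478/360 = 6.88, giving 7 ramp runs. That means 6 intermediate landings.
Horizontal run for 2478 mm of rise at 1:20 is 2478 × 20 = 49560 mm.
Intermediate landings: 6 × 1500 = 9000 mm.
Top and bottom landings: 2 × 1500 = 3000 mm.
Total = 49560 + 9000 + 3000 = 61560 mm.

61560 mm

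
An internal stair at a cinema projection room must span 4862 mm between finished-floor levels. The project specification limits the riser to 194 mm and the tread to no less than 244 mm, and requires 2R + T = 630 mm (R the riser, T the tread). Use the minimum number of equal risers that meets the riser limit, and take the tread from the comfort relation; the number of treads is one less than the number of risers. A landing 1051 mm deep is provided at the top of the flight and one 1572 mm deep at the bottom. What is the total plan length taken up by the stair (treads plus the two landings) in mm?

4862 / 194 = 25.06, so 26 risers are needed.
Riser R = 4862 / 26 = 187 mm, within the 194 mm limit.
T = 630 − 2·187 = 256 mm, which satisfies the 244 mm minimum.
26 risers give 25 treads; going = 25 × 256 = 6400 mm.
Enclosure = 6400 + 1051 + 1572 = 9023 mm.

9023 mm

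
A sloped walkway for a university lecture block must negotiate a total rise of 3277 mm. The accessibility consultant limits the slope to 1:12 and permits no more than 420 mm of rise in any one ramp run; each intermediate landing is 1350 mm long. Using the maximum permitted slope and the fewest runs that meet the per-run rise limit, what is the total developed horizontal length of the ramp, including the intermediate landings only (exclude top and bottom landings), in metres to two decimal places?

48.77 m

3277 / 420 = 7.80, so 8 ramp runs are needed. That means 7 intermediate landings.
Ramp run (horizontal) at 1:12: 3277 × 12 = 39324 mm.
Intermediate landings: 7 × 1350 = 9450 mm.
Total developed length = 39324 + 9450 = 48774 mm.
= 48.77 m.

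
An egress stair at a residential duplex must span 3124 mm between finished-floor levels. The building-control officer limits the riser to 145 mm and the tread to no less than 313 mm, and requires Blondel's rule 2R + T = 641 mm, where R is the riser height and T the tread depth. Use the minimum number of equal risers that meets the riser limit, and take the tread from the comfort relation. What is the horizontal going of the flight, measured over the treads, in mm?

3124 / 145 = 21.54, so 22 risers are needed.
Each riser is 3124/22 = 142 mm (≤ 145 mm).
From 2R + T = 641: T = 641 − 284 = 357 mm.
22 risers give 21 treads; going = 21 × 357 = 7497 mm.

7497 mm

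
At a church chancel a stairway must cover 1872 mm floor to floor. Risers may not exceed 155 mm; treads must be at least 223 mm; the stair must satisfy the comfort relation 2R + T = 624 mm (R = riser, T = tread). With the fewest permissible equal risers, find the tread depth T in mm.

1872 / 155 = 12.08, so 13 risers are needed.
R = 1872 ÷ 13 = 144 mm.
From 2R + T = 624: T = 624 − 288 = 336 mm.

336 mm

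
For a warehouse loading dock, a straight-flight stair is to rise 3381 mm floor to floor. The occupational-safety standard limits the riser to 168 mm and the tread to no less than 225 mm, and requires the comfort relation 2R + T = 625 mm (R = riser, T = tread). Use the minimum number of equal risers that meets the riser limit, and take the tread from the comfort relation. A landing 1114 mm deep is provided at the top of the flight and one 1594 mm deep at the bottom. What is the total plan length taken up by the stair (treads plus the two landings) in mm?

8768 mm

At most 168 each: 3381/168 = 20.12, giving 21 risers.
Each riser is 3381/21 = 161 mm (≤ 168 mm).
From 2R + T = 625: T = 625 − 322 = 303 mm.
Treads = 21 − 1 = 20; going = 20 × 303 = 6060 mm.
Add landings: 6060 + 1114 + 1594 = 8768 mm.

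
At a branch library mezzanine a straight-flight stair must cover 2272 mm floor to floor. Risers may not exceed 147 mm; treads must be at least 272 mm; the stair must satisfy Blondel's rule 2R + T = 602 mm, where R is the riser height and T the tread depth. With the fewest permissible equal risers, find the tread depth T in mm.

2272 / 147 = 15.46, so 16 risers are needed.
Each riser is 2272/16 = 142 mm (≤ 147 mm).
Tread T = 602 − 2 × 142 = 318 mm (≥ 272 mm).

318 mm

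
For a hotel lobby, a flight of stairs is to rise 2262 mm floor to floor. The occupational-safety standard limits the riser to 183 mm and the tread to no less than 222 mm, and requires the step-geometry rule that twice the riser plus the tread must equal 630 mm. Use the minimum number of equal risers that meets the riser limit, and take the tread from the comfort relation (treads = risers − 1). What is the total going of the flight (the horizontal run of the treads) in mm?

2262 / 183 = 12.36, so 13 risers are needed.
Each riser is 2262/13 = 174 mm (≤ 183 mm).
Tread T = 630 − 2 × 174 = 282 mm (≥ 222 mm).
13 risers give 12 treads; going = 12 × 282 = 3384 mm.

3384 mm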